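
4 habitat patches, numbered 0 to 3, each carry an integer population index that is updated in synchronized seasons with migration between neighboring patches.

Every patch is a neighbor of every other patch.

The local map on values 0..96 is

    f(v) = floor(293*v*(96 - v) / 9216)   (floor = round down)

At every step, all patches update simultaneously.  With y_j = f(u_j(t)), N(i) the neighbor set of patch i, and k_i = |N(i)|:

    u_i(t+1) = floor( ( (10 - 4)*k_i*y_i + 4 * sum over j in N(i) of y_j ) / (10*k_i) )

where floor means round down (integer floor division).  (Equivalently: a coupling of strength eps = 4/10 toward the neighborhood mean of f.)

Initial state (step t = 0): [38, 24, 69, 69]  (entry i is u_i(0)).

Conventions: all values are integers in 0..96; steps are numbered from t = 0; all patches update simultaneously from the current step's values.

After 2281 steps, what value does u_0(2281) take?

Simulating step by step:
t=0: [38, 24, 69, 69]
t=1: [64, 57, 59, 59]
t=2: [66, 69, 68, 68]
t=3: [61, 59, 60, 60]
t=4: [67, 68, 68, 68]
t=5: [60, 60, 60, 60]
t=6: [68, 68, 68, 68]
t=7: [60, 60, 60, 60]

Answer: u_0(2281) = 60
Key observation: The state at step 5, [60, 60, 60, 60], reappears at step 7: the system is in a cycle of period 2 from step 5 on.  Therefore the state at step 2281 equals the state at step 5 + ((2281 - 5) mod 2) = 5, which is [60, 60, 60, 60].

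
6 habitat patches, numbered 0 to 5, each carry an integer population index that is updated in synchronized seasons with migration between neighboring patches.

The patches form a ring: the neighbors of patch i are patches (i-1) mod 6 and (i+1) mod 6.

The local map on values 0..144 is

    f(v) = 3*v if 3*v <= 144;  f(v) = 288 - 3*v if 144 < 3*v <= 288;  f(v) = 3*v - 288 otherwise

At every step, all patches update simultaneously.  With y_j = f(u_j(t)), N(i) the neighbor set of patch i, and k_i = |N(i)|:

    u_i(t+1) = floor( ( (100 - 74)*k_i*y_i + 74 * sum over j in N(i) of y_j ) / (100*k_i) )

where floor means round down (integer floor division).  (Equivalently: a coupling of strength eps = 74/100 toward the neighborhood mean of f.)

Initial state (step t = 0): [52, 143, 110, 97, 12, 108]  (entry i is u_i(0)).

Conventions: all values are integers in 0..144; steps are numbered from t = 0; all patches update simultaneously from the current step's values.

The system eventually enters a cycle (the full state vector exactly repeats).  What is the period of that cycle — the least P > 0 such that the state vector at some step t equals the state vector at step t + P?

Simulating step by step:
t=0: [52, 143, 110, 97, 12, 108]
t=1: [99, 101, 64, 29, 23, 71]
t=2: [35, 42, 62, 83, 77, 48]
t=3: [127, 109, 87, 68, 82, 97]
t=4: [39, 54, 52, 47, 43, 50]
t=5: [128, 124, 133, 133, 136, 126]
t=6: [89, 98, 101, 114, 105, 103]
t=7: [15, 14, 26, 29, 34, 23]
t=8: [52, 56, 68, 89, 84, 72]
t=9: [105, 111, 74, 49, 43, 80]
t=10: [41, 46, 85, 108, 103, 70]
t=11: [111, 93, 72, 29, 47, 73]
t=12: [40, 45, 54, 101, 94, 86]
t=13: [92, 126, 88, 52, 18, 54]
t=14: [83, 36, 88, 63, 109, 57]
t=15: [93, 51, 82, 49, 90, 59]
t=16: [93, 53, 113, 58, 97, 38]
t=17: [92, 55, 103, 49, 85, 34]
t=18: [86, 44, 103, 56, 98, 43]
t=19: [104, 53, 98, 41, 93, 46]
t=20: [105, 44, 94, 37, 98, 48]
t=21: [109, 46, 91, 33, 95, 49]
t=22: [113, 55, 91, 32, 89, 52]
t=23: [107, 56, 84, 38, 89, 60]
t=24: [92, 56, 95, 50, 87, 48]
t=25: [100, 36, 96, 46, 111, 51]
t=26: [93, 32, 91, 52, 112, 56]
t=27: [82, 33, 88, 57, 105, 52]
t=28: [96, 50, 86, 49, 99, 59]
t=29: [92, 46, 111, 51, 95, 32]
t=30: [89, 56, 112, 52, 86, 30]
t=31: [83, 56, 105, 63, 89, 42]
t=32: [101, 55, 88, 43, 88, 54]
t=33: [96, 46, 99, 51, 100, 47]
t=34: [103, 39, 103, 42, 105, 41]
t=35: [94, 45, 95, 50, 99, 49]
t=36: [103, 38, 101, 40, 105, 42]
t=37: [94, 42, 90, 46, 98, 50]
t=38: [99, 41, 102, 44, 103, 40]
t=39: [92, 41, 99, 48, 98, 42]
t=40: [95, 39, 101, 42, 101, 39]
t=41: [87, 37, 93, 43, 93, 37]
t=42: [89, 42, 91, 40, 91, 42]
t=43: [98, 46, 94, 42, 94, 46]
t=44: [103, 40, 99, 37, 99, 40]
t=45: [94, 42, 87, 35, 87, 42]
t=46: [94, 44, 92, 47, 92, 44]
t=47: [99, 40, 104, 45, 104, 40]
t=48: [91, 43, 100, 52, 100, 43]
t=49: [99, 43, 99, 43, 99, 43]
t=50: [97, 40, 97, 40, 97, 40]
t=51: [89, 33, 89, 33, 89, 33]
t=52: [78, 41, 78, 41, 78, 41]
t=53: [105, 71, 105, 71, 105, 71]
t=54: [62, 39, 62, 39, 62, 39]
t=55: [113, 105, 113, 105, 113, 105]
t=56: [33, 44, 33, 44, 33, 44]
t=57: [123, 107, 123, 107, 123, 107]
t=58: [45, 68, 45, 68, 45, 68]
t=59: [97, 121, 97, 121, 97, 121]
t=60: [56, 21, 56, 21, 56, 21]
t=61: [77, 105, 77, 105, 77, 105]
t=62: [34, 49, 34, 49, 34, 49]
t=63: [130, 112, 130, 112, 130, 112]
t=64: [62, 87, 62, 87, 62, 87]
t=65: [46, 82, 46, 82, 46, 82]
t=66: [66, 113, 66, 113, 66, 113]
t=67: [61, 79, 61, 79, 61, 79]
t=68: [65, 90, 65, 90, 65, 90]
t=69: [37, 73, 37, 73, 37, 73]
t=70: [79, 100, 79, 100, 79, 100]
t=71: [22, 40, 22, 40, 22, 40]
t=72: [105, 80, 105, 80, 105, 80]
t=73: [42, 32, 42, 32, 42, 32]
t=74: [103, 118, 103, 118, 103, 118]
t=75: [54, 32, 54, 32, 54, 32]
t=76: [103, 118, 103, 118, 103, 118]

Answer: 2
Key observation: The state at step 74, [103, 118, 103, 118, 103, 118], reappears at step 76 — and no state repeats earlier — so the cycle the system enters has period 2.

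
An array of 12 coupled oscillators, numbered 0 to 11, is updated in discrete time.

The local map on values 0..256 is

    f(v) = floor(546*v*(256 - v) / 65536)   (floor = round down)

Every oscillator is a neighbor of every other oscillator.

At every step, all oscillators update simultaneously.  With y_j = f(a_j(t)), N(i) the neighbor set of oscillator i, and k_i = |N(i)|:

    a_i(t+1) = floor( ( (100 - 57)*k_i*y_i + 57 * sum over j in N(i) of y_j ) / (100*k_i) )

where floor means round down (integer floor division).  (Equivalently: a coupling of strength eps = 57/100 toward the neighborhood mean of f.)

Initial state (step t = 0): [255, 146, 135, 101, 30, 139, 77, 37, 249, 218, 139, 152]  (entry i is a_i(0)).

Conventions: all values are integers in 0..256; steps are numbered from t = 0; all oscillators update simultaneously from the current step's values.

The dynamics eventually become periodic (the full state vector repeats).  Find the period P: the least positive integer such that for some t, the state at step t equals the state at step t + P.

Simulating step by step:
t=0: [255, 146, 135, 101, 30, 139, 77, 37, 249, 218, 139, 152]
t=1: [58, 108, 109, 107, 79, 109, 101, 83, 63, 84, 109, 107]
t=2: [112, 126, 126, 126, 120, 126, 125, 121, 114, 121, 126, 126]
t=3: [134, 135, 135, 135, 135, 135, 135, 135, 134, 135, 135, 135]
t=4: [136, 136, 136, 136, 136, 136, 136, 136, 136, 136, 136, 136]
t=5: [135, 135, 135, 135, 135, 135, 135, 135, 135, 135, 135, 135]
t=6: [136, 136, 136, 136, 136, 136, 136, 136, 136, 136, 136, 136]

Answer: 2
Key observation: The state at step 4, [136, 136, 136, 136, 136, 136, 136, 136, 136, 136, 136, 136], reappears at step 6 — and no state repeats earlier — so the cycle the system enters has period 2.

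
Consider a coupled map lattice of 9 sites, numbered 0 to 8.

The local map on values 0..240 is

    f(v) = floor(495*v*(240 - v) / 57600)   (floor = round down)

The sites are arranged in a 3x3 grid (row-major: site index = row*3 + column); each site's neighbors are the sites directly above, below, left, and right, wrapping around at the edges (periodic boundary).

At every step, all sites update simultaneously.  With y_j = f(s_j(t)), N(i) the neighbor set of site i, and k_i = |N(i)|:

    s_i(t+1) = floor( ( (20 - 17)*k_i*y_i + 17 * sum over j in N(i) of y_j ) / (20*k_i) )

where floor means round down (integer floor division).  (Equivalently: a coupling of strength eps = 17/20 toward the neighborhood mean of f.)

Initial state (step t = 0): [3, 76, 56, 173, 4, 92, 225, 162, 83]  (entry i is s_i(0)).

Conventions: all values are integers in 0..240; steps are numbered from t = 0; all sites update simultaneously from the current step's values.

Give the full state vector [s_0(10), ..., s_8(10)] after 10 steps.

Answer: [123, 123, 123, 123, 123, 123, 123, 123, 123]

Derivation:
t=0: [3, 76, 56, 173, 4, 92, 225, 162, 83]
t=1: [69, 60, 85, 48, 92, 82, 73, 70, 89]
t=2: [97, 105, 105, 103, 99, 106, 99, 106, 108]
t=3: [120, 120, 121, 119, 121, 120, 120, 120, 121]
t=4: [123, 123, 123, 123, 123, 123, 123, 123, 123]
t=5: [123, 123, 123, 123, 123, 123, 123, 123, 123]
t=6: [123, 123, 123, 123, 123, 123, 123, 123, 123]
t=7: [123, 123, 123, 123, 123, 123, 123, 123, 123]
t=8: [123, 123, 123, 123, 123, 123, 123, 123, 123]
t=9: [123, 123, 123, 123, 123, 123, 123, 123, 123]
t=10: [123, 123, 123, 123, 123, 123, 123, 123, 123]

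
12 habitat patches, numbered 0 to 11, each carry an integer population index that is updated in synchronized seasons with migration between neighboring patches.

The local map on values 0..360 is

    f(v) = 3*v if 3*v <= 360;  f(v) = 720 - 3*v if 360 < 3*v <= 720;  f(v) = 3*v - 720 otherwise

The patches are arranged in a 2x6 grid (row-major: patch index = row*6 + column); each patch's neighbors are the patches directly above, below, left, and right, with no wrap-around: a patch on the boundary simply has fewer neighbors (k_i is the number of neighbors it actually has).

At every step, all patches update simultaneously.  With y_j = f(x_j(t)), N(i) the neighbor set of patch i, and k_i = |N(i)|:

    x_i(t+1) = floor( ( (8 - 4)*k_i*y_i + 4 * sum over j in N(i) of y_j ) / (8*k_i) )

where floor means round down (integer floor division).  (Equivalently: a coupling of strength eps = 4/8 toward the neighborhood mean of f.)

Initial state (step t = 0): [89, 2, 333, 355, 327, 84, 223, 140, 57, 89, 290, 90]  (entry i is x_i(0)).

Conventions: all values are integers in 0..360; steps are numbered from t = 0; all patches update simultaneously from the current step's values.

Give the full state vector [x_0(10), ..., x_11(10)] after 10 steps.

Answer: [143, 196, 198, 112, 50, 23, 140, 210, 234, 160, 92, 47]

Derivation:
t=0: [89, 2, 333, 355, 327, 84, 223, 140, 57, 89, 290, 90]
t=1: [147, 144, 226, 307, 255, 258, 167, 188, 226, 244, 208, 235]
t=2: [266, 223, 109, 117, 81, 42, 218, 169, 56, 62, 60, 45]
t=3: [68, 128, 258, 301, 231, 157, 105, 154, 205, 209, 184, 144]
t=4: [264, 254, 131, 120, 113, 203, 273, 255, 120, 122, 152, 248]
t=5: [71, 95, 290, 350, 292, 146, 78, 106, 301, 341, 251, 105]
t=6: [236, 256, 208, 266, 185, 258, 249, 276, 220, 242, 145, 236]
t=7: [24, 60, 79, 83, 152, 71, 43, 76, 65, 73, 173, 90]
t=8: [113, 179, 222, 244, 242, 240, 139, 198, 211, 217, 226, 238]
t=9: [291, 178, 74, 27, 12, 3, 267, 158, 85, 58, 34, 13]
t=10: [143, 196, 198, 112, 50, 23, 140, 210, 234, 160, 92, 47]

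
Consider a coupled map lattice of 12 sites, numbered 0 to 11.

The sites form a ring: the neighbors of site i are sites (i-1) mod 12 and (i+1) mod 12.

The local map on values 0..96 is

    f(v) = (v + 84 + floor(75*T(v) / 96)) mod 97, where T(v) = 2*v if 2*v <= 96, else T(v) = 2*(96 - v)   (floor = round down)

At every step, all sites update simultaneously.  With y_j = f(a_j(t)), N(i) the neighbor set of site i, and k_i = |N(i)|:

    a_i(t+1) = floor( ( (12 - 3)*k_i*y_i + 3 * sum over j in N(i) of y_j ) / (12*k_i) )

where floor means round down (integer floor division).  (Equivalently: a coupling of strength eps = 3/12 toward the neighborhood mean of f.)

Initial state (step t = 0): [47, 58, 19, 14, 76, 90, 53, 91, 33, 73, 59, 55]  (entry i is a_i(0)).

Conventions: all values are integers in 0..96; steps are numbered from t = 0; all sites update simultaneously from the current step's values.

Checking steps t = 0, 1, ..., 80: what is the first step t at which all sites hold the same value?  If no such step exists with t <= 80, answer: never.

Answer: never
Key observation: The state at step 16 reappears at step 18 — the system is in a cycle of period 2 from step 16 on.  No step 0..18 is synchronized, and the cycle repeats forever, so no step up to 80 (or ever) has all sites equal.

Derivation:
t=0: [47, 58, 19, 14, 76, 90, 53, 91, 33, 73, 59, 55]  (not all equal)
t=1: [9, 10, 29, 32, 84, 77, 28, 73, 75, 80, 17, 8]  (not all equal)
t=2: [9, 17, 55, 70, 87, 88, 67, 90, 93, 84, 34, 10]  (not all equal)
t=3: [12, 24, 10, 12, 76, 76, 23, 75, 84, 86, 68, 19]  (not all equal)
t=4: [23, 39, 17, 26, 84, 87, 57, 87, 89, 77, 16, 28]  (not all equal)
t=5: [51, 73, 39, 54, 84, 78, 27, 77, 87, 84, 39, 52]  (not all equal)
t=6: [21, 83, 77, 28, 79, 87, 65, 87, 88, 88, 76, 19]  (not all equal)
t=7: [45, 84, 88, 66, 87, 77, 24, 77, 87, 87, 85, 43]  (not all equal)
t=8: [14, 78, 76, 23, 77, 86, 59, 86, 88, 88, 77, 11]  (not all equal)
t=9: [30, 84, 87, 57, 86, 78, 26, 77, 87, 87, 82, 25]  (not all equal)
t=10: [64, 85, 78, 27, 78, 87, 63, 87, 88, 88, 84, 57]  (not all equal)
t=11: [15, 78, 87, 65, 87, 78, 25, 77, 87, 87, 78, 16]  (not all equal)
t=12: [33, 83, 78, 24, 78, 87, 61, 87, 88, 88, 84, 35]  (not all equal)
t=13: [74, 88, 87, 59, 86, 78, 25, 77, 87, 87, 87, 77]  (not all equal)
t=14: [93, 88, 77, 26, 78, 87, 61, 87, 88, 88, 88, 92]  (not all equal)
t=15: [84, 87, 87, 63, 87, 78, 25, 77, 87, 87, 86, 85]  (not all equal)
t=16: [88, 88, 77, 25, 78, 87, 61, 87, 88, 88, 88, 88]  (not all equal)
t=17: [87, 87, 87, 61, 87, 78, 25, 77, 87, 87, 87, 87]  (not all equal)
t=18: [88, 88, 77, 25, 78, 87, 61, 87, 88, 88, 88, 88]  (not all equal)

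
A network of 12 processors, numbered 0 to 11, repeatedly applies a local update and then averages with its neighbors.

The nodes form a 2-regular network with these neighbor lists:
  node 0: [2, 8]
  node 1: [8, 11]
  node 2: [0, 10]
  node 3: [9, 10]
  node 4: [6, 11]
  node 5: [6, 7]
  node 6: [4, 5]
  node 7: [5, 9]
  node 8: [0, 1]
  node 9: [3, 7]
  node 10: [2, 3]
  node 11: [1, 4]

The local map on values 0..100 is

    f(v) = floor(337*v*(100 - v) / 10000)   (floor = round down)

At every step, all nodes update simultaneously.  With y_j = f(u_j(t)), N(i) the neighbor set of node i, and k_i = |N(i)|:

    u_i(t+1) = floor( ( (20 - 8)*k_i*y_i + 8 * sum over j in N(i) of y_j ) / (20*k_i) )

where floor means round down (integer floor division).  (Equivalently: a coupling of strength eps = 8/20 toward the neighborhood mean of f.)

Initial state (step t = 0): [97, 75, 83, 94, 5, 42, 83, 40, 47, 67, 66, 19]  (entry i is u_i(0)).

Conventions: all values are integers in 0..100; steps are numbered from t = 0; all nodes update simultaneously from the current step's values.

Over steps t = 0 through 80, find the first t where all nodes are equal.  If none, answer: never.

Answer: 14
Key observation: Synchronization is absorbing here: once all nodes are equal they stay equal, and step 14 is the first all-equal step.

Derivation:
t=0: [97, 75, 83, 94, 5, 42, 83, 40, 47, 67, 66, 19]  (not all equal)
t=1: [31, 64, 45, 41, 29, 74, 47, 79, 64, 64, 58, 46]  (not all equal)
t=2: [75, 78, 80, 80, 74, 66, 76, 61, 76, 73, 82, 79]  (not all equal)
t=3: [60, 57, 54, 54, 61, 73, 64, 76, 60, 66, 50, 57]  (not all equal)
t=4: [80, 81, 82, 81, 79, 67, 75, 64, 80, 73, 83, 81]  (not all equal)
t=5: [52, 51, 49, 53, 55, 72, 63, 74, 52, 65, 48, 51]  (not all equal)
t=6: [84, 84, 84, 81, 82, 68, 76, 67, 84, 75, 83, 83]  (not all equal)
t=7: [45, 45, 45, 52, 51, 70, 61, 71, 45, 62, 47, 47]  (not all equal)
t=8: [83, 83, 83, 82, 83, 71, 78, 71, 83, 78, 83, 83]  (not all equal)
t=9: [47, 47, 47, 50, 49, 66, 57, 66, 47, 57, 47, 47]  (not all equal)
t=10: [83, 83, 83, 83, 83, 76, 81, 76, 83, 81, 83, 83]  (not all equal)
t=11: [47, 47, 47, 47, 47, 59, 52, 59, 47, 52, 47, 47]  (not all equal)
t=12: [83, 83, 83, 83, 83, 81, 83, 81, 83, 83, 83, 83]  (not all equal)
t=13: [47, 47, 47, 47, 47, 50, 47, 50, 47, 47, 47, 47]  (not all equal)
t=14: [83, 83, 83, 83, 83, 83, 83, 83, 83, 83, 83, 83]  (all equal)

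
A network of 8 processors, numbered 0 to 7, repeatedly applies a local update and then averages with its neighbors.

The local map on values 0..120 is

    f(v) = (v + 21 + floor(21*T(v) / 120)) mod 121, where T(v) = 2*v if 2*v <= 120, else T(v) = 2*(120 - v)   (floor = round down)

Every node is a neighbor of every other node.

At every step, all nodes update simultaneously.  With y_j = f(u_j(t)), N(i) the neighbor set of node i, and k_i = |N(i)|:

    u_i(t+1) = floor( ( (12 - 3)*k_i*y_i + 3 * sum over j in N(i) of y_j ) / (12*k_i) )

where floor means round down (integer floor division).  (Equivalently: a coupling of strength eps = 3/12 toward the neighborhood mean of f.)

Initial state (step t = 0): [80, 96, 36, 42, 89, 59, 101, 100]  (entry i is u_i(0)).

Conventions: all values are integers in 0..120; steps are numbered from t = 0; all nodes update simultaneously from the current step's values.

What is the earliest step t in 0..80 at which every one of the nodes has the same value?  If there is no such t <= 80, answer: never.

Simulating step by step:
t=0: [80, 96, 36, 42, 89, 59, 101, 100]  (not all equal)
t=1: [99, 20, 67, 72, 103, 89, 22, 22]  (not all equal)
t=2: [22, 52, 93, 95, 23, 103, 53, 53]  (not all equal)
t=3: [49, 78, 15, 16, 51, 19, 79, 79]  (not all equal)
t=4: [85, 103, 52, 53, 86, 55, 104, 104]  (not all equal)
t=5: [103, 25, 84, 85, 103, 87, 25, 25]  (not all equal)
t=6: [24, 57, 102, 103, 24, 104, 57, 57]  (not all equal)
t=7: [52, 84, 20, 20, 52, 21, 84, 84]  (not all equal)
t=8: [89, 107, 58, 58, 89, 59, 107, 107]  (not all equal)
t=9: [106, 28, 91, 91, 106, 91, 28, 28]  (not all equal)
t=10: [14, 48, 7, 7, 14, 7, 48, 48]  (not all equal)
t=11: [42, 75, 36, 36, 42, 36, 75, 75]  (not all equal)
t=12: [79, 104, 74, 74, 79, 74, 104, 104]  (not all equal)
t=13: [102, 27, 100, 100, 102, 100, 27, 27]  (not all equal)
t=14: [13, 48, 12, 12, 13, 12, 48, 48]  (not all equal)
t=15: [42, 76, 42, 42, 42, 42, 76, 76]  (not all equal)
t=16: [80, 105, 80, 80, 80, 80, 105, 105]  (not all equal)
t=17: [103, 28, 103, 103, 103, 103, 28, 28]  (not all equal)
t=18: [13, 49, 13, 13, 13, 13, 49, 49]  (not all equal)
t=19: [43, 78, 43, 43, 43, 43, 78, 78]  (not all equal)
t=20: [82, 106, 82, 82, 82, 82, 106, 106]  (not all equal)
t=21: [104, 28, 104, 104, 104, 104, 28, 28]  (not all equal)
t=22: [14, 49, 14, 14, 14, 14, 49, 49]  (not all equal)
t=23: [44, 78, 44, 44, 44, 44, 78, 78]  (not all equal)
t=24: [83, 107, 83, 83, 83, 83, 107, 107]  (not all equal)
t=25: [104, 29, 104, 104, 104, 104, 29, 29]  (not all equal)
t=26: [14, 50, 14, 14, 14, 14, 50, 50]  (not all equal)
t=27: [44, 79, 44, 44, 44, 44, 79, 79]  (not all equal)
t=28: [83, 107, 83, 83, 83, 83, 107, 107]  (not all equal)

Answer: never
Key observation: The state at step 24 reappears at step 28 — the system is in a cycle of period 4 from step 24 on.  No step 0..28 is synchronized, and the cycle repeats forever, so no step up to 80 (or ever) has all nodes equal.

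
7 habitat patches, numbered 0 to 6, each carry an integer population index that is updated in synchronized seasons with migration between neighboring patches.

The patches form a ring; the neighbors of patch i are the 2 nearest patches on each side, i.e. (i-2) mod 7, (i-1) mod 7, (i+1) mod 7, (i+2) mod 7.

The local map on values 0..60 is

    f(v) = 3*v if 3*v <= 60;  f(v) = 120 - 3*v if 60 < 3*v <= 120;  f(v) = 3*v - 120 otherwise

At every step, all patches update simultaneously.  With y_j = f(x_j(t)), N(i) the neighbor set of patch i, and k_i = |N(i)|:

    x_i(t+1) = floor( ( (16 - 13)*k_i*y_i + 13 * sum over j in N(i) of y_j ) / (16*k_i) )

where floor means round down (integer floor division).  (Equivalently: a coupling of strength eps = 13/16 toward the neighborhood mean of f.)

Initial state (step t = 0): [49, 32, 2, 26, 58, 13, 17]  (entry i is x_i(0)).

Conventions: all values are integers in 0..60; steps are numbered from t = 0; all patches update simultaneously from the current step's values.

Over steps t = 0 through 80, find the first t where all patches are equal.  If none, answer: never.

Simulating step by step:
t=0: [49, 32, 2, 26, 58, 13, 17]  (not all equal)
t=1: [29, 30, 30, 32, 38, 42, 38]  (not all equal)
t=2: [20, 24, 24, 19, 14, 15, 16]  (not all equal)
t=3: [49, 52, 51, 47, 48, 50, 48]  (not all equal)
t=4: [30, 28, 28, 28, 26, 25, 28]  (not all equal)
t=5: [36, 34, 36, 39, 38, 37, 37]  (not all equal)
t=6: [12, 10, 10, 9, 7, 7, 10]  (not all equal)
t=7: [29, 30, 28, 25, 25, 27, 27]  (not all equal)
t=8: [35, 36, 37, 38, 40, 40, 37]  (not all equal)
t=9: [8, 10, 8, 5, 4, 6, 7]  (not all equal)
t=10: [23, 22, 20, 19, 18, 18, 21]  (not all equal)
t=11: [55, 55, 55, 55, 56, 54, 53]  (not all equal)
t=12: [43, 43, 45, 45, 43, 43, 43]  (not all equal)
t=13: [10, 11, 11, 11, 11, 10, 9]  (not all equal)
t=14: [30, 31, 32, 32, 31, 30, 30]  (not all equal)
t=15: [28, 27, 26, 26, 27, 28, 28]  (not all equal)
t=16: [37, 39, 39, 39, 39, 37, 37]  (not all equal)
t=17: [6, 5, 4, 4, 5, 6, 6]  (not all equal)
t=18: [16, 15, 14, 14, 15, 16, 16]  (not all equal)
t=19: [46, 45, 44, 44, 45, 46, 46]  (not all equal)
t=20: [16, 15, 14, 14, 15, 16, 16]  (not all equal)

Answer: never
Key observation: The state at step 18 reappears at step 20 — the system is in a cycle of period 2 from step 18 on.  No step 0..20 is synchronized, and the cycle repeats forever, so no step up to 80 (or ever) has all patches equal.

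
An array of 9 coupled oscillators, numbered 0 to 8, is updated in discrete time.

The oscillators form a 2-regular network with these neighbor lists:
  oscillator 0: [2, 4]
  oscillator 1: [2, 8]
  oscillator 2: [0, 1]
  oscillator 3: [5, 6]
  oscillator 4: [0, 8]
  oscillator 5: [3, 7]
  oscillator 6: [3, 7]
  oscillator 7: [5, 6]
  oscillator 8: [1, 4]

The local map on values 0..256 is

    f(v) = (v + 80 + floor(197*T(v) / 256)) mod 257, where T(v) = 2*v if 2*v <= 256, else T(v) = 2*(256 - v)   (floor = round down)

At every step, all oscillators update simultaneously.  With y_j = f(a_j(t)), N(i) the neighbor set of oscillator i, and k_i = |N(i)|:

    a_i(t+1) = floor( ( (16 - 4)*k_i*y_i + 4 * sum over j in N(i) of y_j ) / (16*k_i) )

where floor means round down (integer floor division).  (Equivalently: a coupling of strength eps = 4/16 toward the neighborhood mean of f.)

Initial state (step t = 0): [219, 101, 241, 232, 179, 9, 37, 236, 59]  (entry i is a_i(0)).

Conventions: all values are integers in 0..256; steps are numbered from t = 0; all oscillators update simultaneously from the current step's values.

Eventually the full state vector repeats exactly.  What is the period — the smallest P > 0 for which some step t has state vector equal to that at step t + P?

Answer: 2
Key observation: The state at step 24, [141, 140, 141, 140, 140, 140, 140, 140, 140], reappears at step 26 — and no state repeats earlier — so the cycle the system enters has period 2.

Derivation:
t=0: [219, 101, 241, 232, 179, 9, 37, 236, 59]
t=1: [99, 98, 87, 102, 130, 99, 152, 101, 196]
t=2: [79, 72, 50, 86, 132, 75, 121, 85, 110]
t=3: [61, 42, 158, 48, 124, 19, 107, 46, 95]
t=4: [209, 163, 150, 178, 140, 145, 120, 174, 88]
t=5: [112, 119, 131, 123, 124, 134, 125, 125, 68]
t=6: [115, 143, 138, 136, 147, 142, 139, 140, 221]
t=7: [120, 134, 138, 142, 129, 140, 142, 141, 107]
t=8: [131, 137, 140, 140, 137, 140, 140, 140, 106]
t=9: [145, 136, 141, 141, 137, 141, 141, 141, 104]
t=10: [138, 135, 140, 140, 135, 140, 140, 140, 101]
t=11: [142, 135, 141, 141, 135, 141, 141, 141, 95]
t=12: [140, 133, 140, 140, 133, 140, 140, 140, 84]
t=13: [141, 130, 141, 141, 130, 141, 141, 141, 63]
t=14: [140, 156, 140, 140, 156, 140, 140, 140, 215]
t=15: [139, 129, 139, 141, 129, 141, 141, 141, 108]
t=16: [142, 140, 142, 140, 140, 140, 140, 140, 109]
t=17: [140, 135, 140, 141, 135, 141, 141, 141, 109]
t=18: [141, 138, 141, 140, 138, 140, 140, 140, 110]
t=19: [140, 136, 140, 141, 136, 141, 141, 141, 112]
t=20: [141, 138, 141, 140, 138, 140, 140, 140, 116]
t=21: [140, 138, 140, 141, 138, 141, 141, 141, 123]
t=22: [141, 141, 141, 140, 141, 140, 140, 140, 136]
t=23: [140, 140, 140, 141, 140, 141, 141, 141, 142]
t=24: [141, 140, 141, 140, 140, 140, 140, 140, 140]
t=25: [140, 140, 140, 141, 140, 141, 141, 141, 141]
t=26: [141, 140, 141, 140, 140, 140, 140, 140, 140]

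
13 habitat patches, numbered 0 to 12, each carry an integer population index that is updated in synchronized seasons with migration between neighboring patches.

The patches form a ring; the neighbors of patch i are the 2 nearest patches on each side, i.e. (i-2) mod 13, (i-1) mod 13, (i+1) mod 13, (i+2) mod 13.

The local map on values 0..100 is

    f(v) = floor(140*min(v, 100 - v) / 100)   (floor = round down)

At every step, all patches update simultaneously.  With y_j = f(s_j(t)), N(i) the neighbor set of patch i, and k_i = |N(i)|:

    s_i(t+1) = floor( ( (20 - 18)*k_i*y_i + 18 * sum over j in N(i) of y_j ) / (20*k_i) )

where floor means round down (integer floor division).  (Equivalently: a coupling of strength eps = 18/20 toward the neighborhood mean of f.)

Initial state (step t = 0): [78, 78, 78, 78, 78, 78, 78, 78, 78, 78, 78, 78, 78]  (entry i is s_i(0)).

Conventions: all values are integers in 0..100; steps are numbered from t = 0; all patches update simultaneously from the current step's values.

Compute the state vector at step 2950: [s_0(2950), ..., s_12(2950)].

Answer: [58, 58, 58, 58, 58, 58, 58, 58, 58, 58, 58, 58, 58]
Key observation: The state at step 3, [58, 58, 58, 58, 58, 58, 58, 58, 58, 58, 58, 58, 58], reappears at step 4: the system is in a cycle of period 1 from step 3 on.  Therefore the state at step 2950 equals the state at step 3 + ((2950 - 3) mod 1) = 3, which is [58, 58, 58, 58, 58, 58, 58, 58, 58, 58, 58, 58, 58].

Derivation:
t=0: [78, 78, 78, 78, 78, 78, 78, 78, 78, 78, 78, 78, 78]
t=1: [30, 30, 30, 30, 30, 30, 30, 30, 30, 30, 30, 30, 30]
t=2: [42, 42, 42, 42, 42, 42, 42, 42, 42, 42, 42, 42, 42]
t=3: [58, 58, 58, 58, 58, 58, 58, 58, 58, 58, 58, 58, 58]
t=4: [58, 58, 58, 58, 58, 58, 58, 58, 58, 58, 58, 58, 58]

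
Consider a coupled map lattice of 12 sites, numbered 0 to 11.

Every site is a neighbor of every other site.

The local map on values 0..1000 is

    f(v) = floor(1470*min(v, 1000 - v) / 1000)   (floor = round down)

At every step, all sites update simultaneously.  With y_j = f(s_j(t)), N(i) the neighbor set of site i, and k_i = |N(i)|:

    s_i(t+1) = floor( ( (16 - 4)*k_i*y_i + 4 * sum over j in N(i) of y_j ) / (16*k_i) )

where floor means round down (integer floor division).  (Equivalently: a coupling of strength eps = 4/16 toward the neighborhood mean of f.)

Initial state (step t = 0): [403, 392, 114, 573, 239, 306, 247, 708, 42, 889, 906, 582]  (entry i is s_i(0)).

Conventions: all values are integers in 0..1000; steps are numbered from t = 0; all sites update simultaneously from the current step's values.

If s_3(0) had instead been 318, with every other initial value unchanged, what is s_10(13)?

Answer: s_10(13) = 525
Key observation: This trace re-runs the system from the modified initial state.

Derivation:
t=0: [403, 392, 114, 318, 239, 306, 247, 708, 42, 889, 906, 582]
t=1: [529, 518, 220, 438, 354, 425, 363, 411, 143, 217, 199, 545]
t=2: [642, 654, 374, 607, 517, 593, 527, 578, 292, 370, 351, 625]
t=3: [537, 524, 554, 574, 671, 589, 660, 605, 467, 549, 529, 555]
t=4: [665, 679, 647, 626, 522, 610, 533, 592, 669, 652, 674, 646]
t=5: [507, 492, 526, 548, 660, 566, 648, 585, 503, 521, 498, 527]
t=6: [706, 706, 686, 663, 543, 643, 556, 623, 711, 692, 712, 685]
t=7: [450, 450, 471, 495, 623, 517, 610, 538, 444, 464, 443, 472]
t=8: [661, 661, 683, 709, 583, 696, 597, 674, 654, 676, 653, 684]
t=9: [497, 497, 473, 446, 580, 460, 566, 484, 505, 481, 506, 473]
t=10: [719, 719, 694, 665, 637, 680, 652, 705, 717, 702, 716, 694]
t=11: [423, 423, 450, 481, 511, 465, 495, 438, 426, 442, 426, 450]
t=12: [632, 632, 661, 694, 702, 677, 709, 648, 635, 652, 635, 661]
t=13: [528, 528, 497, 462, 454, 480, 446, 511, 525, 507, 525, 497]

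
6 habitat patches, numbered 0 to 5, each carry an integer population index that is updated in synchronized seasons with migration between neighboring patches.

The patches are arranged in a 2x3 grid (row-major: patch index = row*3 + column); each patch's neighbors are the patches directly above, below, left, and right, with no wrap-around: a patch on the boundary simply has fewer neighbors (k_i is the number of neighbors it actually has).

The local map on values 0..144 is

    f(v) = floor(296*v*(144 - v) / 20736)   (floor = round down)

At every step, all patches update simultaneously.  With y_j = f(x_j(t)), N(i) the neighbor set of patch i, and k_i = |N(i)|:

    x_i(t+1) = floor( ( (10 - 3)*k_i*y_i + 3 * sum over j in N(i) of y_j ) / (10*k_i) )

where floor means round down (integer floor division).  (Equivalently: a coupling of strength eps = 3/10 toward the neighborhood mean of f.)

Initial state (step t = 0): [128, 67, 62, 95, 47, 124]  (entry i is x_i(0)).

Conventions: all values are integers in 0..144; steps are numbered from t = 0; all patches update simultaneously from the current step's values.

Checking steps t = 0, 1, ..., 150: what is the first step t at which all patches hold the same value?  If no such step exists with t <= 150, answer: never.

Answer: 5
Key observation: Synchronization is absorbing here: once all patches are equal they stay equal, and step 5 is the first all-equal step.

Derivation:
t=0: [128, 67, 62, 95, 47, 124]  (not all equal)
t=1: [41, 67, 66, 60, 62, 45]  (not all equal)
t=2: [63, 71, 71, 69, 71, 65]  (not all equal)
t=3: [72, 72, 73, 72, 73, 73]  (not all equal)
t=4: [74, 73, 73, 73, 73, 73]  (not all equal)
t=5: [73, 73, 73, 73, 73, 73]  (all equal)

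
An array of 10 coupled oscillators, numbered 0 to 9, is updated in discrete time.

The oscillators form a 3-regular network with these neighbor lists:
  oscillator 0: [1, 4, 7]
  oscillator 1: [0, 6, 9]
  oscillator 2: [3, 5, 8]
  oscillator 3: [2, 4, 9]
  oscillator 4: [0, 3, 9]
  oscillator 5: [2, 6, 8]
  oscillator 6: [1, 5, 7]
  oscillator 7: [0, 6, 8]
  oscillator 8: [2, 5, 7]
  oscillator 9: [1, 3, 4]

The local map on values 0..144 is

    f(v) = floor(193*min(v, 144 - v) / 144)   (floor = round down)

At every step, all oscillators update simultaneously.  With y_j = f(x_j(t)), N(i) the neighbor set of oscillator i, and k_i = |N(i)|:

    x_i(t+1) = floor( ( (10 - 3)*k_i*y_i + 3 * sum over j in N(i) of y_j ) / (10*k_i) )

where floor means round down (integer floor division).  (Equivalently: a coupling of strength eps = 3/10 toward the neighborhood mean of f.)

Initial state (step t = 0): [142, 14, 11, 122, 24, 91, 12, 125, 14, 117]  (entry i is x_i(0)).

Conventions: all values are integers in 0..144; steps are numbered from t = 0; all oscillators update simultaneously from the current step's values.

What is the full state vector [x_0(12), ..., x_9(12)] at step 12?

Answer: [89, 94, 88, 93, 92, 90, 94, 88, 87, 92]

Derivation:
t=0: [142, 14, 11, 122, 24, 91, 12, 125, 14, 117]
t=1: [8, 18, 21, 28, 29, 54, 22, 21, 23, 33]
t=2: [16, 25, 33, 36, 35, 59, 32, 26, 33, 40]
t=3: [26, 34, 47, 47, 44, 68, 44, 34, 46, 49]
t=4: [38, 47, 64, 61, 56, 81, 58, 46, 62, 62]
t=5: [54, 64, 84, 81, 73, 83, 74, 63, 81, 79]
t=6: [76, 84, 80, 85, 90, 82, 90, 83, 83, 87]
t=7: [87, 79, 83, 78, 75, 81, 74, 81, 81, 76]
t=8: [79, 86, 82, 88, 89, 84, 90, 84, 83, 90]
t=9: [83, 77, 81, 75, 74, 79, 74, 80, 81, 72]
t=10: [83, 89, 85, 91, 92, 87, 91, 85, 84, 94]
t=11: [78, 73, 78, 71, 70, 76, 72, 78, 79, 68]
t=12: [89, 94, 88, 93, 92, 90, 94, 88, 87, 92]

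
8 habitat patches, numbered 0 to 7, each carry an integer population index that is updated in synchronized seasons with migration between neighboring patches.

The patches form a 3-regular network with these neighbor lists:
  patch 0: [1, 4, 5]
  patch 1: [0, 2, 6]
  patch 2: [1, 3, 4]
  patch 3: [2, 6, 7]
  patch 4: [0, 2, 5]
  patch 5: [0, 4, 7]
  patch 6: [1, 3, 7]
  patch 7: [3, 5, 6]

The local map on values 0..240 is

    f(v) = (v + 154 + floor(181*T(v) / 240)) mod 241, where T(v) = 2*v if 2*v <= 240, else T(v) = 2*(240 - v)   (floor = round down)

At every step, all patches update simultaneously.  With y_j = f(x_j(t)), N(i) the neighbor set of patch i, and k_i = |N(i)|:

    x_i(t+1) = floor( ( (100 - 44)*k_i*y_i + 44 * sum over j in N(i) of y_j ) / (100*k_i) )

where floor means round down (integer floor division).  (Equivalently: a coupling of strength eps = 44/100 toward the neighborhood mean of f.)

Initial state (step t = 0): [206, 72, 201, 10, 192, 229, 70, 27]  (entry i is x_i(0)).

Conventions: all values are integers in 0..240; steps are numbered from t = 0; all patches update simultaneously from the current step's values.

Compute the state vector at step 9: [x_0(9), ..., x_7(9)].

Answer: [182, 182, 182, 182, 182, 182, 182, 182]

Derivation:
t=0: [206, 72, 201, 10, 192, 229, 70, 27]
t=1: [157, 115, 162, 170, 172, 171, 121, 186]
t=2: [193, 200, 192, 191, 189, 187, 202, 187]
t=3: [176, 173, 176, 176, 177, 178, 173, 177]
t=4: [185, 186, 185, 185, 184, 184, 186, 185]
t=5: [180, 180, 180, 180, 180, 180, 180, 180]
t=6: [183, 183, 183, 183, 183, 183, 183, 183]
t=7: [181, 181, 181, 181, 181, 181, 181, 181]
t=8: [182, 182, 182, 182, 182, 182, 182, 182]
t=9: [182, 182, 182, 182, 182, 182, 182, 182]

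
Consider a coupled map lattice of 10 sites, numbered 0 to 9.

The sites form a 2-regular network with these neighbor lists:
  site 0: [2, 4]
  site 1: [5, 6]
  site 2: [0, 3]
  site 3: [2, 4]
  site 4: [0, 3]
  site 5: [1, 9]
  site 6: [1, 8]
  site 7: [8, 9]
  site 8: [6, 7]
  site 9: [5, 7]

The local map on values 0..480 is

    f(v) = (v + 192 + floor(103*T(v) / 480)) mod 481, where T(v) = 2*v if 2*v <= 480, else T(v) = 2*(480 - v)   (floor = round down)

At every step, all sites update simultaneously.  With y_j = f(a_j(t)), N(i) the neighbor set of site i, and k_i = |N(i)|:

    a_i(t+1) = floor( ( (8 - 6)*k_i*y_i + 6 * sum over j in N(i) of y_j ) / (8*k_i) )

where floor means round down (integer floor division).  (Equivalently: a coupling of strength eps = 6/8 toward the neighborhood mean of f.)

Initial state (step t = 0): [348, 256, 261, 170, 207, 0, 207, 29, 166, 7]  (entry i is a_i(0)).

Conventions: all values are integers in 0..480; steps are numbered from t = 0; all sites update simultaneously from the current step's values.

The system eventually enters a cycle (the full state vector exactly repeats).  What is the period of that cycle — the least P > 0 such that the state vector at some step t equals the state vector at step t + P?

Simulating step by step:
t=0: [348, 256, 261, 170, 207, 0, 207, 29, 166, 7]
t=1: [55, 90, 222, 135, 207, 147, 186, 294, 196, 209]
t=2: [80, 402, 252, 108, 246, 223, 411, 201, 320, 184]
t=3: [120, 104, 259, 130, 258, 232, 129, 327, 261, 304]
t=4: [138, 241, 293, 142, 293, 171, 245, 83, 195, 76]
t=5: [160, 198, 314, 161, 314, 241, 210, 366, 254, 354]
t=6: [177, 142, 339, 177, 339, 235, 203, 98, 66, 96]
t=7: [193, 116, 360, 193, 360, 282, 255, 313, 196, 224]
t=8: [208, 141, 380, 208, 380, 164, 326, 212, 176, 72]
t=9: [101, 296, 39, 101, 39, 364, 339, 279, 154, 238]
t=10: [269, 109, 313, 269, 313, 82, 213, 192, 172, 87]
t=11: [88, 208, 76, 88, 76, 325, 297, 398, 289, 369]
t=12: [304, 72, 312, 304, 312, 76, 54, 114, 106, 124]
t=13: [93, 286, 91, 93, 91, 323, 306, 355, 319, 337]
t=14: [322, 92, 323, 322, 323, 96, 89, 107, 103, 109]
t=15: [100, 323, 100, 100, 100, 333, 328, 343, 333, 339]
t=16: [334, 104, 334, 334, 334, 105, 104, 109, 107, 109]
t=17: [107, 340, 107, 107, 107, 343, 341, 345, 343, 345]
t=18: [344, 111, 344, 344, 344, 112, 111, 112, 112, 112]
t=19: [113, 350, 113, 113, 113, 351, 350, 352, 351, 352]
t=20: [353, 116, 353, 353, 353, 116, 116, 117, 116, 117]
t=21: [118, 357, 118, 118, 118, 357, 357, 358, 357, 358]
t=22: [360, 120, 360, 360, 360, 120, 120, 120, 120, 120]
t=23: [122, 363, 122, 122, 122, 363, 363, 363, 363, 363]
t=24: [366, 124, 366, 366, 366, 124, 124, 124, 124, 124]
t=25: [125, 369, 125, 125, 125, 369, 369, 369, 369, 369]
t=26: [370, 127, 370, 370, 370, 127, 127, 127, 127, 127]
t=27: [128, 373, 128, 128, 128, 373, 373, 373, 373, 373]
t=28: [374, 129, 374, 374, 374, 129, 129, 129, 129, 129]
t=29: [130, 376, 130, 130, 130, 376, 376, 376, 376, 376]
t=30: [377, 131, 377, 377, 377, 131, 131, 131, 131, 131]
t=31: [132, 379, 132, 132, 132, 379, 379, 379, 379, 379]
t=32: [380, 133, 380, 380, 380, 133, 133, 133, 133, 133]
t=33: [133, 382, 133, 133, 133, 382, 382, 382, 382, 382]
t=34: [382, 135, 382, 382, 382, 135, 135, 135, 135, 135]
t=35: [135, 384, 135, 135, 135, 384, 384, 384, 384, 384]
t=36: [384, 136, 384, 384, 384, 136, 136, 136, 136, 136]
t=37: [136, 386, 136, 136, 136, 386, 386, 386, 386, 386]
t=38: [386, 137, 386, 386, 386, 137, 137, 137, 137, 137]
t=39: [137, 387, 137, 137, 137, 387, 387, 387, 387, 387]
t=40: [387, 137, 387, 387, 387, 137, 137, 137, 137, 137]
t=41: [137, 387, 137, 137, 137, 387, 387, 387, 387, 387]

Answer: 2
Key observation: The state at step 39, [137, 387, 137, 137, 137, 387, 387, 387, 387, 387], reappears at step 41 — and no state repeats earlier — so the cycle the system enters has period 2.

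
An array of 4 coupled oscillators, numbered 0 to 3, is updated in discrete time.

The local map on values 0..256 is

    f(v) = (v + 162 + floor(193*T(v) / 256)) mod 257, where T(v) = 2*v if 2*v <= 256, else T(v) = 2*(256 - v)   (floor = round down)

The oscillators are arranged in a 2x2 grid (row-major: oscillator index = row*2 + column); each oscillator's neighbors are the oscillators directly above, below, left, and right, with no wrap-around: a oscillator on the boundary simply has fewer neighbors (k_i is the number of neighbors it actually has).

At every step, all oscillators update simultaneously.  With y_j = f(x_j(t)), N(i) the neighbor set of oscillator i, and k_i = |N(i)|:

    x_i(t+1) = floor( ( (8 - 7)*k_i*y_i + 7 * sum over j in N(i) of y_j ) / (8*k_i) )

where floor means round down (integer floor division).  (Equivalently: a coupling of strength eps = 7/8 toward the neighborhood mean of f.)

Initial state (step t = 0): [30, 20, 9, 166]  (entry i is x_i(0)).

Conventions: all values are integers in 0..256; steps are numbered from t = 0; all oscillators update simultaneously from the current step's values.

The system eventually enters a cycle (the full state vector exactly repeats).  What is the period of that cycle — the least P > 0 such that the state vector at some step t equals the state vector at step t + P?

Answer: 2
Key observation: The state at step 6, [192, 192, 192, 192], reappears at step 8 — and no state repeats earlier — so the cycle the system enters has period 2.

Derivation:
t=0: [30, 20, 9, 166]
t=1: [202, 220, 216, 199]
t=2: [181, 187, 187, 181]
t=3: [196, 198, 198, 196]
t=4: [190, 190, 190, 190]
t=5: [194, 194, 194, 194]
t=6: [192, 192, 192, 192]
t=7: [193, 193, 193, 193]
t=8: [192, 192, 192, 192]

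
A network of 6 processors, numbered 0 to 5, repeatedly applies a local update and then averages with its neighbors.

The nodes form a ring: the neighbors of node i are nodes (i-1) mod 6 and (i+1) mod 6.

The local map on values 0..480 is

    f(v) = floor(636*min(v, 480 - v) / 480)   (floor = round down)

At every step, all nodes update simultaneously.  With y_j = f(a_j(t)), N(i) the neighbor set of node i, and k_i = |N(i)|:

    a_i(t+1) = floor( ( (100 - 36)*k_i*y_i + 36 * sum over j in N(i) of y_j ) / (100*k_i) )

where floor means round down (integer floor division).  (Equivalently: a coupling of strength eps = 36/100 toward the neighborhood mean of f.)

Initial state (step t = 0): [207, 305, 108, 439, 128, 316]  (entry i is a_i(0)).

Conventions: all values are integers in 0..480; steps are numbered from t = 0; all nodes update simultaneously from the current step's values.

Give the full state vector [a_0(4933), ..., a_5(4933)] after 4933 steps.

Answer: [230, 233, 235, 233, 230, 228]
Key observation: The state at step 30, [304, 307, 309, 307, 304, 302], reappears at step 34: the system is in a cycle of period 4 from step 30 on.  Therefore the state at step 4933 equals the state at step 30 + ((4933 - 30) mod 4) = 33, which is [230, 233, 235, 233, 230, 228].

Derivation:
t=0: [207, 305, 108, 439, 128, 316]
t=1: [256, 222, 142, 90, 156, 218]
t=2: [294, 275, 194, 147, 205, 274]
t=3: [255, 263, 248, 219, 257, 267]
t=4: [293, 292, 300, 293, 291, 287]
t=5: [248, 246, 241, 245, 250, 252]
t=6: [306, 310, 314, 310, 304, 303]
t=7: [229, 224, 221, 225, 231, 233]
t=8: [302, 296, 293, 298, 304, 306]
t=9: [235, 242, 245, 240, 233, 231]
t=10: [310, 313, 312, 314, 309, 307]
t=11: [225, 221, 221, 220, 225, 227]
t=12: [297, 293, 291, 292, 297, 299]
t=13: [242, 246, 249, 247, 242, 240]
t=14: [314, 310, 307, 308, 314, 316]
t=15: [219, 224, 227, 225, 220, 217]
t=16: [290, 295, 298, 297, 291, 288]
t=17: [250, 245, 241, 243, 249, 252]
t=18: [304, 310, 314, 312, 306, 303]
t=19: [231, 225, 220, 222, 229, 233]
t=20: [304, 298, 292, 295, 302, 306]
t=21: [233, 241, 246, 243, 235, 231]
t=22: [309, 313, 311, 312, 310, 307]
t=23: [225, 222, 222, 222, 225, 227]
t=24: [297, 294, 294, 294, 297, 299]
t=25: [242, 245, 246, 245, 242, 240]
t=26: [314, 311, 310, 311, 314, 316]
t=27: [219, 222, 224, 222, 219, 217]
t=28: [290, 293, 295, 293, 290, 288]
t=29: [250, 247, 245, 247, 250, 252]
t=30: [304, 307, 309, 307, 304, 302]
t=31: [232, 229, 227, 229, 232, 234]
t=32: [306, 303, 301, 303, 306, 308]
t=33: [230, 233, 235, 233, 230, 228]
t=34: [304, 307, 309, 307, 304, 302]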